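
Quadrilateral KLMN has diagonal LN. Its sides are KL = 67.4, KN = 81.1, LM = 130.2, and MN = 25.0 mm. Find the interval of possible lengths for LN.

105.2 < LN < 148.5

From triangle KLN: |67.4 − 81.1| < LN < 67.4 + 81.1, i.e. 13.7 < LN < 148.5.
From triangle MLN: 105.2 < LN < 155.2.
Both must hold, so LN lies in the intersection.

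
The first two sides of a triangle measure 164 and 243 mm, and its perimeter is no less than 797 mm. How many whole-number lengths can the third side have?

Triangle inequality: 79 < x < 407. Perimeter ≥ 797 gives x ≥ 797 − 164 − 243 = 390.
So 390 ≤ x < 407; integers 390 through 406: 17 values.

17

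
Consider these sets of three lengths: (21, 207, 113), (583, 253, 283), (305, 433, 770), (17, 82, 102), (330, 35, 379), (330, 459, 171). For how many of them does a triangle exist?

1

(21,113,207): 21+113 ≤ 207 → not valid
(253,283,583): 253+283 ≤ 583 → not valid
(305,433,770): 305+433 ≤ 770 → not valid
(17,82,102): 17+82 ≤ 102 → not valid
(35,330,379): 35+330 ≤ 379 → not valid
(171,330,459): 171+330 > 459 → valid
1 of the 6 triples forms a triangle.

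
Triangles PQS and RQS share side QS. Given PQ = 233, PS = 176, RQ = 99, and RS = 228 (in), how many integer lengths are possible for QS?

From triangle PQS: 57 < QS < 409.
From triangle RQS: 129 < QS < 327.
Intersection: 129 < QS < 327, so integers 130 through 326: 197 values.

197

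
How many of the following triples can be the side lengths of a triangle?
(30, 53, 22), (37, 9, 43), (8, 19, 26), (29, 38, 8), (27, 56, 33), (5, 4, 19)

3

(22,30,53): 22+30 ≤ 53 → not valid
(9,37,43): 9+37 > 43 → valid
(8,19,26): 8+19 > 26 → valid
(8,29,38): 8+29 ≤ 38 → not valid
(27,33,56): 27+33 > 56 → valid
(4,5,19): 4+5 ≤ 19 → not valid
3 of the 6 triples form a triangle.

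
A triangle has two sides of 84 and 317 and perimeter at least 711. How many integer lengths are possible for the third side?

Triangle inequality: 233 < x < 401. Perimeter ≥ 711 gives x ≥ 711 − 84 − 317 = 310.
So 310 ≤ x < 401; integers 310 through 400: 91 values.

91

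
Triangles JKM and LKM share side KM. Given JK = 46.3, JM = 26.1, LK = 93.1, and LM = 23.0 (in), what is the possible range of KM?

From triangle JKM: |46.3 − 26.1| < KM < 46.3 + 26.1, i.e. 20.2 < KM < 72.4.
From triangle LKM: 70.1 < KM < 116.1.
Both must hold, so KM lies in the intersection.

70.1 < KM < 72.4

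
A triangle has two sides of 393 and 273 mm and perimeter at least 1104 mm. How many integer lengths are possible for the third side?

Triangle inequality: 120 < x < 666. Perimeter ≥ 1104 gives x ≥ 1104 − 393 − 273 = 438.
So 438 ≤ x < 666; integers 438 through 665: 228 values.

228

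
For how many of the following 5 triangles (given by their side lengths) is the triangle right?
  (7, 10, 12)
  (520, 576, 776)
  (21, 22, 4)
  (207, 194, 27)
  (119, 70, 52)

(7,10,12): 7²+10² = 149 > 144 = 12² → acute
(520,576,776): 520²+576² = 602176 = 776² → right
(21,22,4): 4²+21² = 457 < 484 = 22² → obtuse
(207,194,27): 27²+194² = 38365 < 42849 = 207² → obtuse
(119,70,52): 52²+70² = 7604 < 14161 = 119² → obtuse
1 of the 5 is right.

1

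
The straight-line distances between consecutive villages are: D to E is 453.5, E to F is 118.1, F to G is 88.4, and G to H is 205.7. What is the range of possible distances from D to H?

41.3 ≤ DH ≤ 865.7

The maximum is all hops collinear in one direction: 453.5 + 118.1 + 88.4 + 205.7 = 865.7.
The longest hop is 453.5; the others sum to 412.2. Folding the others back against it leaves at least 453.5 − 412.2 = 41.3.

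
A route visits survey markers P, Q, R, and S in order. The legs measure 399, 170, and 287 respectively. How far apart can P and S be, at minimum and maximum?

The maximum is all hops collinear in one direction: 399 + 170 + 287 = 856.
The longest hop is 399; the others sum to 457. Since 399 ≤ 457, the path can fold back on itself completely, so the minimum distance is 0.

0 ≤ PS ≤ 856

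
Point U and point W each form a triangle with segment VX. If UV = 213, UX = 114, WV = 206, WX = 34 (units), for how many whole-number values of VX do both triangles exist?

From triangle UVX: 99 < VX < 327.
From triangle WVX: 172 < VX < 240.
Intersection: 172 < VX < 240, so integers 173 through 239: 67 values.

67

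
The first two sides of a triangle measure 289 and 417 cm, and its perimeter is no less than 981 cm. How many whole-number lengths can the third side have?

431

Triangle inequality: 128 < x < 706. Perimeter ≥ 981 gives x ≥ 981 − 289 − 417 = 275.
So 275 ≤ x < 706; integers 275 through 705: 431 values.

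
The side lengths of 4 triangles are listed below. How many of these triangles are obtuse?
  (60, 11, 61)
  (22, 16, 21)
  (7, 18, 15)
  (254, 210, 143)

(60,11,61): 11²+60² = 3721 = 61² → right
(22,16,21): 16²+21² = 697 > 484 = 22² → acute
(7,18,15): 7²+15² = 274 < 324 = 18² → obtuse
(254,210,143): 143²+210² = 64549 > 64516 = 254² → acute
1 of the 4 is obtuse.

1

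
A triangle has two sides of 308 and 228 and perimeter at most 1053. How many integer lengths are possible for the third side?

437

Triangle inequality: 80 < x < 536. Perimeter ≤ 1053 gives x ≤ 1053 − 308 − 228 = 517.
So 80 < x ≤ 517; integers 81 through 517: 437 values.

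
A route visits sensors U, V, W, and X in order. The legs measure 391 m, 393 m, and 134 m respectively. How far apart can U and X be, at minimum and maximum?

The maximum is all hops collinear in one direction: 391 + 393 + 134 = 918.
The longest hop is 393; the others sum to 525. Since 393 ≤ 525, the path can fold back on itself completely, so the minimum distance is 0.

0 ≤ UX ≤ 918 m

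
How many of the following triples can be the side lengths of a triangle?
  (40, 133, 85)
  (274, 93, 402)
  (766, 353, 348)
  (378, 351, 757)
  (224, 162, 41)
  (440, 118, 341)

(40,85,133): 40+85 ≤ 133 → not valid
(93,274,402): 93+274 ≤ 402 → not valid
(348,353,766): 348+353 ≤ 766 → not valid
(351,378,757): 351+378 ≤ 757 → not valid
(41,162,224): 41+162 ≤ 224 → not valid
(118,341,440): 118+341 > 440 → valid
1 of the 6 triples forms a triangle.

1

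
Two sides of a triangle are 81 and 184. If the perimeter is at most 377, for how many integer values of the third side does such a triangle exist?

9

Triangle inequality: 103 < x < 265. Perimeter ≤ 377 gives x ≤ 377 − 81 − 184 = 112.
So 103 < x ≤ 112; integers 104 through 112: 9 values.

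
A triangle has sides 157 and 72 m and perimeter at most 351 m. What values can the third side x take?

85 < x ≤ 122 m

Triangle inequality alone gives 85 < x < 229.
The perimeter condition gives x ≤ 351 − 157 − 72 = 122.
Intersecting the two: 85 < x ≤ 122.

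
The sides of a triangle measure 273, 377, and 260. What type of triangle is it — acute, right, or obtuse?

right

Compare the square of the longest side to the sum of squares of the other two: 260² + 273² = 142129 = 377².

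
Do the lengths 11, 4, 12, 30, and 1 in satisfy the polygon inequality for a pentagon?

No

For a pentagon, each side must be shorter than the sum of the others.
Here the longest side is 30, but the remaining 4 sides sum to only 28.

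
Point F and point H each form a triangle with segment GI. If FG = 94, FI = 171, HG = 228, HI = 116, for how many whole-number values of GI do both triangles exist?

From triangle FGI: 77 < GI < 265.
From triangle HGI: 112 < GI < 344.
Intersection: 112 < GI < 265, so integers 113 through 264: 152 values.

152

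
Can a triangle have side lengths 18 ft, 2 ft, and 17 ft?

Yes

The longest side is 18, and the other two sum to 19.
Since 19 > 18, the triangle inequality holds.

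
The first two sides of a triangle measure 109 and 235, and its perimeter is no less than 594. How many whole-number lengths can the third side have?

Triangle inequality: 126 < x < 344. Perimeter ≥ 594 gives x ≥ 594 − 109 − 235 = 250.
So 250 ≤ x < 344; integers 250 through 343: 94 values.

94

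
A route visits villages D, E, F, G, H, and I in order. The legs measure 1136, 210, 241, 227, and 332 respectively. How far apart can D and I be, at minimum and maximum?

The maximum is all hops collinear in one direction: 1136 + 210 + 241 + 227 + 332 = 2146.
The longest hop is 1136; the others sum to 1010. Folding the others back against it leaves at least 1136 − 1010 = 126.

126 ≤ DI ≤ 2146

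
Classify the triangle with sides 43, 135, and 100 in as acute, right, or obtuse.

Compare the square of the longest side to the sum of squares of the other two: 43² + 100² = 11849 < 18225 = 135².

obtuse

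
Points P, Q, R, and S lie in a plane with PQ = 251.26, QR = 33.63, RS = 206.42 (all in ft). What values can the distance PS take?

The maximum is all hops collinear in one direction: 251.26 + 33.63 + 206.42 = 491.31.
The longest hop is 251.26; the others sum to 240.05. Folding the others back against it leaves at least 251.26 − 240.05 = 11.21.

11.21 ≤ PS ≤ 491.31 ft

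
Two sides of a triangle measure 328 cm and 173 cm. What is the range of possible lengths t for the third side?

155 < t < 501

By the triangle inequality, t must be less than 328 + 173 = 501 and greater than |328 − 173| = 155.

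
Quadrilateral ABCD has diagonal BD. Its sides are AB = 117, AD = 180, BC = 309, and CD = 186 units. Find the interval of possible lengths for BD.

123 < BD < 297

From triangle ABD: |117 − 180| < BD < 117 + 180, i.e. 63 < BD < 297.
From triangle CBD: 123 < BD < 495.
Both must hold, so BD lies in the intersection.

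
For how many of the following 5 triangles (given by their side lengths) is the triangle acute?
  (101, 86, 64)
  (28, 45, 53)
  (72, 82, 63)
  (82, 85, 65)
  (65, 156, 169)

(101,86,64): 64²+86² = 11492 > 10201 = 101² → acute
(28,45,53): 28²+45² = 2809 = 53² → right
(72,82,63): 63²+72² = 9153 > 6724 = 82² → acute
(82,85,65): 65²+82² = 10949 > 7225 = 85² → acute
(65,156,169): 65²+156² = 28561 = 169² → right
3 of the 5 are acute.

3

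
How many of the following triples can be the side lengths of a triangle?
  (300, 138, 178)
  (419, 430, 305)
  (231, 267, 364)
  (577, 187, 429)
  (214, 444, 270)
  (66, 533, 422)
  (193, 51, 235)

(138,178,300): 138+178 > 300 → valid
(305,419,430): 305+419 > 430 → valid
(231,267,364): 231+267 > 364 → valid
(187,429,577): 187+429 > 577 → valid
(214,270,444): 214+270 > 444 → valid
(66,422,533): 66+422 ≤ 533 → not valid
(51,193,235): 51+193 > 235 → valid
6 of the 7 triples form a triangle.

6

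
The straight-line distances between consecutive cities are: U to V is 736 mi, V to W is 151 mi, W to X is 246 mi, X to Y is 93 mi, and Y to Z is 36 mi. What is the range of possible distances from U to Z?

210 ≤ UZ ≤ 1262 mi

The maximum is all hops collinear in one direction: 736 + 151 + 246 + 93 + 36 = 1262.
The longest hop is 736; the others sum to 526. Folding the others back against it leaves at least 736 − 526 = 210.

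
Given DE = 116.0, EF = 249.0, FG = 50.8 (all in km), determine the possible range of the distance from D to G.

The maximum is all hops collinear in one direction: 116.0 + 249.0 + 50.8 = 415.8.
The longest hop is 249.0; the others sum to 166.8. Folding the others back against it leaves at least 249.0 − 166.8 = 82.2.

82.2 ≤ DG ≤ 415.8 km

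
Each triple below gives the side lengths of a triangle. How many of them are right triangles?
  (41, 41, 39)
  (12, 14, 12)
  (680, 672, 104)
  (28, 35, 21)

2

(41,41,39): 39²+41² = 3202 > 1681 = 41² → acute
(12,14,12): 12²+12² = 288 > 196 = 14² → acute
(680,672,104): 104²+672² = 462400 = 680² → right
(28,35,21): 21²+28² = 1225 = 35² → right
2 of the 4 are right.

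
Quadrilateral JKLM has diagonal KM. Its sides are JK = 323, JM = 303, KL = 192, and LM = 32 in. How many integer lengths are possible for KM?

63

From triangle JKM: 20 < KM < 626.
From triangle LKM: 160 < KM < 224.
Intersection: 160 < KM < 224, so integers 161 through 223: 63 values.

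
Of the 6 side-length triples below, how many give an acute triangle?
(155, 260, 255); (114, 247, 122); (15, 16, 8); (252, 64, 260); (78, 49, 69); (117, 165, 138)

(155,260,255): 155²+255² = 89050 > 67600 = 260² → acute
(114,247,122): 114+122 ≤ 247, not a triangle
(15,16,8): 8²+15² = 289 > 256 = 16² → acute
(252,64,260): 64²+252² = 67600 = 260² → right
(78,49,69): 49²+69² = 7162 > 6084 = 78² → acute
(117,165,138): 117²+138² = 32733 > 27225 = 165² → acute
4 of the 6 are acute.

4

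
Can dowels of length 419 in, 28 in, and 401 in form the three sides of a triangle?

The longest side is 419, and the other two sum to 429.
Since 429 > 419, the triangle inequality holds.

Yes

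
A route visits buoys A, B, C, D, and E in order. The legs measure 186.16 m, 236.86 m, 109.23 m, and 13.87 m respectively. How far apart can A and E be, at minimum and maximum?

The maximum is all hops collinear in one direction: 186.16 + 236.86 + 109.23 + 13.87 = 546.12.
The longest hop is 236.86; the others sum to 309.26. Since 236.86 ≤ 309.26, the path can fold back on itself completely, so the minimum distance is 0.

0 ≤ AE ≤ 546.12 m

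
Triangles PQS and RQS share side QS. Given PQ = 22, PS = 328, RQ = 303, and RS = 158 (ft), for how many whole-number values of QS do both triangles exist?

43

From triangle PQS: 306 < QS < 350.
From triangle RQS: 145 < QS < 461.
Intersection: 306 < QS < 350, so integers 307 through 349: 43 values.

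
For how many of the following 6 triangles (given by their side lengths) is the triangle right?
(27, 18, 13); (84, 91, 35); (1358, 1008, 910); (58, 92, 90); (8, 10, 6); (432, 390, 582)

(27,18,13): 13²+18² = 493 < 729 = 27² → obtuse
(84,91,35): 35²+84² = 8281 = 91² → right
(1358,1008,910): 910²+1008² = 1844164 = 1358² → right
(58,92,90): 58²+90² = 11464 > 8464 = 92² → acute
(8,10,6): 6²+8² = 100 = 10² → right
(432,390,582): 390²+432² = 338724 = 582² → right
4 of the 6 are right.

4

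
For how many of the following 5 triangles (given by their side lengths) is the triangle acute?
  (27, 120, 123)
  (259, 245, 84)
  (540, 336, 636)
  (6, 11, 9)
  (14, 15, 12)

(27,120,123): 27²+120² = 15129 = 123² → right
(259,245,84): 84²+245² = 67081 = 259² → right
(540,336,636): 336²+540² = 404496 = 636² → right
(6,11,9): 6²+9² = 117 < 121 = 11² → obtuse
(14,15,12): 12²+14² = 340 > 225 = 15² → acute
1 of the 5 is acute.

1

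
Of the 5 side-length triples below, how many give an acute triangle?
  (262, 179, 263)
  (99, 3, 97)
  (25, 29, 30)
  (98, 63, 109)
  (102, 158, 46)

3

(262,179,263): 179²+262² = 100685 > 69169 = 263² → acute
(99,3,97): 3²+97² = 9418 < 9801 = 99² → obtuse
(25,29,30): 25²+29² = 1466 > 900 = 30² → acute
(98,63,109): 63²+98² = 13573 > 11881 = 109² → acute
(102,158,46): 46+102 ≤ 158, not a triangle
3 of the 5 are acute.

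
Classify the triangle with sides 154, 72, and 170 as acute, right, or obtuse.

right

Compare the square of the longest side to the sum of squares of the other two: 72² + 154² = 28900 = 170².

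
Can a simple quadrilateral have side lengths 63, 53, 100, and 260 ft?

For a quadrilateral, each side must be shorter than the sum of the others.
Here the longest side is 260, but the remaining 3 sides sum to only 216.

No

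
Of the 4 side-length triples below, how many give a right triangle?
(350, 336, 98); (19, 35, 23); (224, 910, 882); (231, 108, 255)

3

(350,336,98): 98²+336² = 122500 = 350² → right
(19,35,23): 19²+23² = 890 < 1225 = 35² → obtuse
(224,910,882): 224²+882² = 828100 = 910² → right
(231,108,255): 108²+231² = 65025 = 255² → right
3 of the 4 are right.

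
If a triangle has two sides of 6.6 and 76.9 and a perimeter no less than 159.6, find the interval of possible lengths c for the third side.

76.1 ≤ c < 83.5

Triangle inequality alone gives 70.3 < c < 83.5.
The perimeter condition gives c ≥ 159.6 − 6.6 − 76.9 = 76.1.
Intersecting the two: 76.1 ≤ c < 83.5.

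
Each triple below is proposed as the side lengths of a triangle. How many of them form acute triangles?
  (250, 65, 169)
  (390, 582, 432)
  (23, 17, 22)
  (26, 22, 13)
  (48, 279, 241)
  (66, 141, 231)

1

(250,65,169): 65+169 ≤ 250, not a triangle
(390,582,432): 390²+432² = 338724 = 582² → right
(23,17,22): 17²+22² = 773 > 529 = 23² → acute
(26,22,13): 13²+22² = 653 < 676 = 26² → obtuse
(48,279,241): 48²+241² = 60385 < 77841 = 279² → obtuse
(66,141,231): 66+141 ≤ 231, not a triangle
1 of the 6 is acute.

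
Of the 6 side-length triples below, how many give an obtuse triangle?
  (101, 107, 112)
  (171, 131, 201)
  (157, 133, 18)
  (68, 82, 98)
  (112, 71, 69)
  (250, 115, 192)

(101,107,112): 101²+107² = 21650 > 12544 = 112² → acute
(171,131,201): 131²+171² = 46402 > 40401 = 201² → acute
(157,133,18): 18+133 ≤ 157, not a triangle
(68,82,98): 68²+82² = 11348 > 9604 = 98² → acute
(112,71,69): 69²+71² = 9802 < 12544 = 112² → obtuse
(250,115,192): 115²+192² = 50089 < 62500 = 250² → obtuse
2 of the 6 are obtuse.

2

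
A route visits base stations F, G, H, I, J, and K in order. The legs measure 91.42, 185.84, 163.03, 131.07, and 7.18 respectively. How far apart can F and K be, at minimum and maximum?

0 ≤ FK ≤ 578.54

The maximum is all hops collinear in one direction: 91.42 + 185.84 + 163.03 + 131.07 + 7.18 = 578.54.
The longest hop is 185.84; the others sum to 392.70. Since 185.84 ≤ 392.70, the path can fold back on itself completely, so the minimum distance is 0.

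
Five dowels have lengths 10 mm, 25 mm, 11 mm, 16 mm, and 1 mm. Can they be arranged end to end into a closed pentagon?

Yes

A pentagon exists iff every side is shorter than the sum of the others — equivalently, the longest side is less than the sum of the rest.
Longest side 25 < 38 (sum of the remaining 4), so yes.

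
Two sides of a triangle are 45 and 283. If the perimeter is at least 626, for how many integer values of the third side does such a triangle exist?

30

Triangle inequality: 238 < x < 328. Perimeter ≥ 626 gives x ≥ 626 − 45 − 283 = 298.
So 298 ≤ x < 328; integers 298 through 327: 30 values.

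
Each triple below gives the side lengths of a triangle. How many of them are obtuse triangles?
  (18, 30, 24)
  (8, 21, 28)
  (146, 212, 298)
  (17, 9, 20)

3

(18,30,24): 18²+24² = 900 = 30² → right
(8,21,28): 8²+21² = 505 < 784 = 28² → obtuse
(146,212,298): 146²+212² = 66260 < 88804 = 298² → obtuse
(17,9,20): 9²+17² = 370 < 400 = 20² → obtuse
3 of the 4 are obtuse.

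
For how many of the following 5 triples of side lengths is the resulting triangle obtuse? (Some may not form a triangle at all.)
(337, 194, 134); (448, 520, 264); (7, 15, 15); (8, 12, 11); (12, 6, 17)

(337,194,134): 134+194 ≤ 337, not a triangle
(448,520,264): 264²+448² = 270400 = 520² → right
(7,15,15): 7²+15² = 274 > 225 = 15² → acute
(8,12,11): 8²+11² = 185 > 144 = 12² → acute
(12,6,17): 6²+12² = 180 < 289 = 17² → obtuse
1 of the 5 is obtuse.

1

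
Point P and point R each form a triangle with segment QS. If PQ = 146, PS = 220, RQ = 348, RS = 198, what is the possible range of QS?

From triangle PQS: |146 − 220| < QS < 146 + 220, i.e. 74 < QS < 366.
From triangle RQS: 150 < QS < 546.
Both must hold, so QS lies in the intersection.

150 < QS < 366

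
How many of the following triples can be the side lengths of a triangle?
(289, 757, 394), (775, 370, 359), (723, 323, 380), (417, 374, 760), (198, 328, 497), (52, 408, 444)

(289,394,757): 289+394 ≤ 757 → not valid
(359,370,775): 359+370 ≤ 775 → not valid
(323,380,723): 323+380 ≤ 723 → not valid
(374,417,760): 374+417 > 760 → valid
(198,328,497): 198+328 > 497 → valid
(52,408,444): 52+408 > 444 → valid
3 of the 6 triples form a triangle.

3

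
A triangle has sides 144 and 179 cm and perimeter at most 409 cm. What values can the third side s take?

Triangle inequality alone gives 35 < s < 323.
The perimeter condition gives s ≤ 409 − 144 − 179 = 86.
Intersecting the two: 35 < s ≤ 86.

35 < s ≤ 86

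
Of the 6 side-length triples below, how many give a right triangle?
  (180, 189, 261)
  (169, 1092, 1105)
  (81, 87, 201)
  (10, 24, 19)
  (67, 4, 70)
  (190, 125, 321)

(180,189,261): 180²+189² = 68121 = 261² → right
(169,1092,1105): 169²+1092² = 1221025 = 1105² → right
(81,87,201): 81+87 ≤ 201, not a triangle
(10,24,19): 10²+19² = 461 < 576 = 24² → obtuse
(67,4,70): 4²+67² = 4505 < 4900 = 70² → obtuse
(190,125,321): 125+190 ≤ 321, not a triangle
2 of the 6 are right.

2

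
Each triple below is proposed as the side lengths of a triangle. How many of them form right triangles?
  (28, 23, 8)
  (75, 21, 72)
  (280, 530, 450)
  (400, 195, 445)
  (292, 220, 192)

(28,23,8): 8²+23² = 593 < 784 = 28² → obtuse
(75,21,72): 21²+72² = 5625 = 75² → right
(280,530,450): 280²+450² = 280900 = 530² → right
(400,195,445): 195²+400² = 198025 = 445² → right
(292,220,192): 192²+220² = 85264 = 292² → right
4 of the 5 are right.

4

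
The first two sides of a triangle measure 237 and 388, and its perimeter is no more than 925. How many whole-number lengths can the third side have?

Triangle inequality: 151 < x < 625. Perimeter ≤ 925 gives x ≤ 925 − 237 − 388 = 300.
So 151 < x ≤ 300; integers 152 through 300: 149 values.

149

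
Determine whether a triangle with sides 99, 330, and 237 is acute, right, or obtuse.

obtuse

Compare the square of the longest side to the sum of squares of the other two: 99² + 237² = 65970 < 108900 = 330².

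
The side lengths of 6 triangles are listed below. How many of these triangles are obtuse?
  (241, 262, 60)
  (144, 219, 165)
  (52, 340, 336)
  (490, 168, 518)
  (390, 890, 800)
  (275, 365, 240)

(241,262,60): 60²+241² = 61681 < 68644 = 262² → obtuse
(144,219,165): 144²+165² = 47961 = 219² → right
(52,340,336): 52²+336² = 115600 = 340² → right
(490,168,518): 168²+490² = 268324 = 518² → right
(390,890,800): 390²+800² = 792100 = 890² → right
(275,365,240): 240²+275² = 133225 = 365² → right
1 of the 6 is obtuse.

1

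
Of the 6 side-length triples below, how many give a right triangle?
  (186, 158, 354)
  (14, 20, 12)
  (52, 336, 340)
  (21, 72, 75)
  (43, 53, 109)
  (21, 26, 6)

2

(186,158,354): 158+186 ≤ 354, not a triangle
(14,20,12): 12²+14² = 340 < 400 = 20² → obtuse
(52,336,340): 52²+336² = 115600 = 340² → right
(21,72,75): 21²+72² = 5625 = 75² → right
(43,53,109): 43+53 ≤ 109, not a triangle
(21,26,6): 6²+21² = 477 < 676 = 26² → obtuse
2 of the 6 are right.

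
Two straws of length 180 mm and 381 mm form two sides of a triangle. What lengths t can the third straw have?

By the triangle inequality, t must be less than 180 + 381 = 561 and greater than |180 − 381| = 201.

201 < t < 561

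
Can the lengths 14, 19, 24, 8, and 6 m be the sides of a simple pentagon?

A pentagon exists iff every side is shorter than the sum of the others — equivalently, the longest side is less than the sum of the rest.
Longest side 24 < 47 (sum of the remaining 4), so yes.

Yes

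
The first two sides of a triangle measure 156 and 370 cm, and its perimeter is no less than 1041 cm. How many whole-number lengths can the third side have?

Triangle inequality: 214 < x < 526. Perimeter ≥ 1041 gives x ≥ 1041 − 156 − 370 = 515.
So 515 ≤ x < 526; integers 515 through 525: 11 values.

11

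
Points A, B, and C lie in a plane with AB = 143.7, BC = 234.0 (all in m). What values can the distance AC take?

90.3 ≤ AC ≤ 377.7 m

By the triangle inequality, |143.7 − 234.0| ≤ AC ≤ 143.7 + 234.0.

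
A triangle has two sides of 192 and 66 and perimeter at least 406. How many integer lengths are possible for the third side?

110

Triangle inequality: 126 < x < 258. Perimeter ≥ 406 gives x ≥ 406 − 192 − 66 = 148.
So 148 ≤ x < 258; integers 148 through 257: 110 values.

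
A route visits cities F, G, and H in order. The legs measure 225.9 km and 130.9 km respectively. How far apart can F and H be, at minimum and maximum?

By the triangle inequality, |225.9 − 130.9| ≤ FH ≤ 225.9 + 130.9.

95.0 ≤ FH ≤ 356.8 km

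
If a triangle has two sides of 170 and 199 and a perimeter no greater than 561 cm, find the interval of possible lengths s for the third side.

Triangle inequality alone gives 29 < s < 369.
The perimeter condition gives s ≤ 561 − 170 − 199 = 192.
Intersecting the two: 29 < s ≤ 192.

29 < s ≤ 192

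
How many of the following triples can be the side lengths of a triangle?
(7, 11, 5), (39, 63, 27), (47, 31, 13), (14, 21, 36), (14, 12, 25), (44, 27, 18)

(5,7,11): 5+7 > 11 → valid
(27,39,63): 27+39 > 63 → valid
(13,31,47): 13+31 ≤ 47 → not valid
(14,21,36): 14+21 ≤ 36 → not valid
(12,14,25): 12+14 > 25 → valid
(18,27,44): 18+27 > 44 → valid
4 of the 6 triples form a triangle.

4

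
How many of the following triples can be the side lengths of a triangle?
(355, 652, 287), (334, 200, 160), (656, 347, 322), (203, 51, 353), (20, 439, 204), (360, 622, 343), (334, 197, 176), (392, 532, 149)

5

(287,355,652): 287+355 ≤ 652 → not valid
(160,200,334): 160+200 > 334 → valid
(322,347,656): 322+347 > 656 → valid
(51,203,353): 51+203 ≤ 353 → not valid
(20,204,439): 20+204 ≤ 439 → not valid
(343,360,622): 343+360 > 622 → valid
(176,197,334): 176+197 > 334 → valid
(149,392,532): 149+392 > 532 → valid
5 of the 8 triples form a triangle.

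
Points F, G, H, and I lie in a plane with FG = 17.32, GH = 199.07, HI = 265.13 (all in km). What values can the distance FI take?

The maximum is all hops collinear in one direction: 17.32 + 199.07 + 265.13 = 481.52.
The longest hop is 265.13; the others sum to 216.39. Folding the others back against it leaves at least 265.13 − 216.39 = 48.74.

48.74 ≤ FI ≤ 481.52 km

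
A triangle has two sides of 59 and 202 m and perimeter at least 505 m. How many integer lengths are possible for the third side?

17

Triangle inequality: 143 < x < 261. Perimeter ≥ 505 gives x ≥ 505 − 59 − 202 = 244.
So 244 ≤ x < 261; integers 244 through 260: 17 values.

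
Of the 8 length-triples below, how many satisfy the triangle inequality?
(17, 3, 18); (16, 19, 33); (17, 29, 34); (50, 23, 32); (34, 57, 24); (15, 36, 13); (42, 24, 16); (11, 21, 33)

5

(3,17,18): 3+17 > 18 → valid
(16,19,33): 16+19 > 33 → valid
(17,29,34): 17+29 > 34 → valid
(23,32,50): 23+32 > 50 → valid
(24,34,57): 24+34 > 57 → valid
(13,15,36): 13+15 ≤ 36 → not valid
(16,24,42): 16+24 ≤ 42 → not valid
(11,21,33): 11+21 ≤ 33 → not valid
5 of the 8 triples form a triangle.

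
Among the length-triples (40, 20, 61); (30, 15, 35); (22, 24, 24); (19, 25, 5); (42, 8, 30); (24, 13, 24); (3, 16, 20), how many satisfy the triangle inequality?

(20,40,61): 20+40 ≤ 61 → not valid
(15,30,35): 15+30 > 35 → valid
(22,24,24): 22+24 > 24 → valid
(5,19,25): 5+19 ≤ 25 → not valid
(8,30,42): 8+30 ≤ 42 → not valid
(13,24,24): 13+24 > 24 → valid
(3,16,20): 3+16 ≤ 20 → not valid
3 of the 7 triples form a triangle.

3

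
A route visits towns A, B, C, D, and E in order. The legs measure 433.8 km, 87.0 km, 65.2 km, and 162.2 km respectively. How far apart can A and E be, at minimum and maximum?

119.4 ≤ AE ≤ 748.2 km

The maximum is all hops collinear in one direction: 433.8 + 87.0 + 65.2 + 162.2 = 748.2.
The longest hop is 433.8; the others sum to 314.4. Folding the others back against it leaves at least 433.8 − 314.4 = 119.4.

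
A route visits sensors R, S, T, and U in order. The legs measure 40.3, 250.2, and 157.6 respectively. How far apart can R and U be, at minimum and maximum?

52.3 ≤ RU ≤ 448.1

The maximum is all hops collinear in one direction: 40.3 + 250.2 + 157.6 = 448.1.
The longest hop is 250.2; the others sum to 197.9. Folding the others back against it leaves at least 250.2 − 197.9 = 52.3.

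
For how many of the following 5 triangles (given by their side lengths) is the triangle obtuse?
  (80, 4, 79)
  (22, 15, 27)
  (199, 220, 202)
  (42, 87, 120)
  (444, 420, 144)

(80,4,79): 4²+79² = 6257 < 6400 = 80² → obtuse
(22,15,27): 15²+22² = 709 < 729 = 27² → obtuse
(199,220,202): 199²+202² = 80405 > 48400 = 220² → acute
(42,87,120): 42²+87² = 9333 < 14400 = 120² → obtuse
(444,420,144): 144²+420² = 197136 = 444² → right
3 of the 5 are obtuse.

3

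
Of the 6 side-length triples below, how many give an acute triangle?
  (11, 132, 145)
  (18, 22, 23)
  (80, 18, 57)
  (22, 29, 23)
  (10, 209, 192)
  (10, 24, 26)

(11,132,145): 11+132 ≤ 145, not a triangle
(18,22,23): 18²+22² = 808 > 529 = 23² → acute
(80,18,57): 18+57 ≤ 80, not a triangle
(22,29,23): 22²+23² = 1013 > 841 = 29² → acute
(10,209,192): 10+192 ≤ 209, not a triangle
(10,24,26): 10²+24² = 676 = 26² → right
2 of the 6 are acute.

2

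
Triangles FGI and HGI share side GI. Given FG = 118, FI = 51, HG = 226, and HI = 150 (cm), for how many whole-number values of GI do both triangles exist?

92

From triangle FGI: 67 < GI < 169.
From triangle HGI: 76 < GI < 376.
Intersection: 76 < GI < 169, so integers 77 through 168: 92 values.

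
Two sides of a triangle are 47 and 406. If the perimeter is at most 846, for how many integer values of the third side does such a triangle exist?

Triangle inequality: 359 < x < 453. Perimeter ≤ 846 gives x ≤ 846 − 47 − 406 = 393.
So 359 < x ≤ 393; integers 360 through 393: 34 values.

34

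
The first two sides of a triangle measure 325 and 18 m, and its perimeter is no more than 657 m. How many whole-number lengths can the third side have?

Triangle inequality: 307 < x < 343. Perimeter ≤ 657 gives x ≤ 657 − 325 − 18 = 314.
So 307 < x ≤ 314; integers 308 through 314: 7 values.

7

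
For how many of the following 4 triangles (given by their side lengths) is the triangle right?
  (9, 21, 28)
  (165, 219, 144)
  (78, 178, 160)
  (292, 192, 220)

(9,21,28): 9²+21² = 522 < 784 = 28² → obtuse
(165,219,144): 144²+165² = 47961 = 219² → right
(78,178,160): 78²+160² = 31684 = 178² → right
(292,192,220): 192²+220² = 85264 = 292² → right
3 of the 4 are right.

3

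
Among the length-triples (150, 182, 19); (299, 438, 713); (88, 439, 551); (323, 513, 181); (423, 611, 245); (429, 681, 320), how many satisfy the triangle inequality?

(19,150,182): 19+150 ≤ 182 → not valid
(299,438,713): 299+438 > 713 → valid
(88,439,551): 88+439 ≤ 551 → not valid
(181,323,513): 181+323 ≤ 513 → not valid
(245,423,611): 245+423 > 611 → valid
(320,429,681): 320+429 > 681 → valid
3 of the 6 triples form a triangle.

3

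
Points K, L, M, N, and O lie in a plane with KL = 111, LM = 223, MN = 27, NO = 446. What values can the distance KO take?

85 ≤ KO ≤ 807

The maximum is all hops collinear in one direction: 111 + 223 + 27 + 446 = 807.
The longest hop is 446; the others sum to 361. Folding the others back against it leaves at least 446 − 361 = 85.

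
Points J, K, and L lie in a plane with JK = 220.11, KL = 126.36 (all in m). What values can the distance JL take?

93.75 ≤ JL ≤ 346.47 m

By the triangle inequality, |220.11 − 126.36| ≤ JL ≤ 220.11 + 126.36.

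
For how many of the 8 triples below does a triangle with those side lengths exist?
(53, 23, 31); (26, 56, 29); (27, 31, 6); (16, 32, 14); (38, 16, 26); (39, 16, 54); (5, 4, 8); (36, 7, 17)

5

(23,31,53): 23+31 > 53 → valid
(26,29,56): 26+29 ≤ 56 → not valid
(6,27,31): 6+27 > 31 → valid
(14,16,32): 14+16 ≤ 32 → not valid
(16,26,38): 16+26 > 38 → valid
(16,39,54): 16+39 > 54 → valid
(4,5,8): 4+5 > 8 → valid
(7,17,36): 7+17 ≤ 36 → not valid
5 of the 8 triples form a triangle.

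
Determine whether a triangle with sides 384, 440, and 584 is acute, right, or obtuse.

Compare the square of the longest side to the sum of squares of the other two: 384² + 440² = 341056 = 584².

right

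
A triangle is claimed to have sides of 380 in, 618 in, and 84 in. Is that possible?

The longest side is 618, but the other two sum to only 464.
464 < 618, so the triangle inequality fails.

No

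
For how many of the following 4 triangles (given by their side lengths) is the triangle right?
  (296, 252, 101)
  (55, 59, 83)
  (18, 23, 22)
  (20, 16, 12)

1

(296,252,101): 101²+252² = 73705 < 87616 = 296² → obtuse
(55,59,83): 55²+59² = 6506 < 6889 = 83² → obtuse
(18,23,22): 18²+22² = 808 > 529 = 23² → acute
(20,16,12): 12²+16² = 400 = 20² → right
1 of the 4 is right.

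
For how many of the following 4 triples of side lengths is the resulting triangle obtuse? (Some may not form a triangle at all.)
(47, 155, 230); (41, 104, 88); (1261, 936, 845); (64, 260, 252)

(47,155,230): 47+155 ≤ 230, not a triangle
(41,104,88): 41²+88² = 9425 < 10816 = 104² → obtuse
(1261,936,845): 845²+936² = 1590121 = 1261² → right
(64,260,252): 64²+252² = 67600 = 260² → right
1 of the 4 is obtuse.

1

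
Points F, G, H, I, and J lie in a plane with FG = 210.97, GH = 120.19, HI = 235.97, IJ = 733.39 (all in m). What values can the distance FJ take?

The maximum is all hops collinear in one direction: 210.97 + 120.19 + 235.97 + 733.39 = 1300.52.
The longest hop is 733.39; the others sum to 567.13. Folding the others back against it leaves at least 733.39 − 567.13 = 166.26.

166.26 ≤ FJ ≤ 1300.52 m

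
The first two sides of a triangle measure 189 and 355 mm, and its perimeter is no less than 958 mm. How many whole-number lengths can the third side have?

Triangle inequality: 166 < x < 544. Perimeter ≥ 958 gives x ≥ 958 − 189 − 355 = 414.
So 414 ≤ x < 544; integers 414 through 543: 130 values.

130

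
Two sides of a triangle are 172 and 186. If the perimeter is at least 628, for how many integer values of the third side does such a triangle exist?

Triangle inequality: 14 < x < 358. Perimeter ≥ 628 gives x ≥ 628 − 172 − 186 = 270.
So 270 ≤ x < 358; integers 270 through 357: 88 values.

88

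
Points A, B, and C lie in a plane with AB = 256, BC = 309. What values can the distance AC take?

By the triangle inequality, |256 − 309| ≤ AC ≤ 256 + 309.

53 ≤ AC ≤ 565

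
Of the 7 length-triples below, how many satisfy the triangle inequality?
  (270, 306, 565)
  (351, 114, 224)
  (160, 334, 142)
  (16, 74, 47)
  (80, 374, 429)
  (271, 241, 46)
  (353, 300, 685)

(270,306,565): 270+306 > 565 → valid
(114,224,351): 114+224 ≤ 351 → not valid
(142,160,334): 142+160 ≤ 334 → not valid
(16,47,74): 16+47 ≤ 74 → not valid
(80,374,429): 80+374 > 429 → valid
(46,241,271): 46+241 > 271 → valid
(300,353,685): 300+353 ≤ 685 → not valid
3 of the 7 triples form a triangle.

3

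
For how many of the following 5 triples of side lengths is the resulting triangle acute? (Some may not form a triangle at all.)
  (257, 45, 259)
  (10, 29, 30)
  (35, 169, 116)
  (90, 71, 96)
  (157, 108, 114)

(257,45,259): 45²+257² = 68074 > 67081 = 259² → acute
(10,29,30): 10²+29² = 941 > 900 = 30² → acute
(35,169,116): 35+116 ≤ 169, not a triangle
(90,71,96): 71²+90² = 13141 > 9216 = 96² → acute
(157,108,114): 108²+114² = 24660 > 24649 = 157² → acute
4 of the 5 are acute.

4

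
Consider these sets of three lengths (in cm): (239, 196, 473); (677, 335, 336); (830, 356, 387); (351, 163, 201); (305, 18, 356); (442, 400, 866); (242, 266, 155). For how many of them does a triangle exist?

(196,239,473): 196+239 ≤ 473 → not valid
(335,336,677): 335+336 ≤ 677 → not valid
(356,387,830): 356+387 ≤ 830 → not valid
(163,201,351): 163+201 > 351 → valid
(18,305,356): 18+305 ≤ 356 → not valid
(400,442,866): 400+442 ≤ 866 → not valid
(155,242,266): 155+242 > 266 → valid
2 of the 7 triples form a triangle.

2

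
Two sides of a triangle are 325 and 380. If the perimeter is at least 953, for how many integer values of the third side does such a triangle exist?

Triangle inequality: 55 < x < 705. Perimeter ≥ 953 gives x ≥ 953 − 325 − 380 = 248.
So 248 ≤ x < 705; integers 248 through 704: 457 values.

457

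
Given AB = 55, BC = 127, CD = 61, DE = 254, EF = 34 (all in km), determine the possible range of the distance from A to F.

The maximum is all hops collinear in one direction: 55 + 127 + 61 + 254 + 34 = 531.
The longest hop is 254; the others sum to 277. Since 254 ≤ 277, the path can fold back on itself completely, so the minimum distance is 0.

0 ≤ AF ≤ 531 km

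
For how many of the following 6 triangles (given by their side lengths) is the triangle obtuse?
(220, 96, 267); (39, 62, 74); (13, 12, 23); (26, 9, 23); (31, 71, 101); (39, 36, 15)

5

(220,96,267): 96²+220² = 57616 < 71289 = 267² → obtuse
(39,62,74): 39²+62² = 5365 < 5476 = 74² → obtuse
(13,12,23): 12²+13² = 313 < 529 = 23² → obtuse
(26,9,23): 9²+23² = 610 < 676 = 26² → obtuse
(31,71,101): 31²+71² = 6002 < 10201 = 101² → obtuse
(39,36,15): 15²+36² = 1521 = 39² → right
5 of the 6 are obtuse.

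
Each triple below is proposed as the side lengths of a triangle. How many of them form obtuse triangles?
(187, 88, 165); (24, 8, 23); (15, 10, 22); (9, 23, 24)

(187,88,165): 88²+165² = 34969 = 187² → right
(24,8,23): 8²+23² = 593 > 576 = 24² → acute
(15,10,22): 10²+15² = 325 < 484 = 22² → obtuse
(9,23,24): 9²+23² = 610 > 576 = 24² → acute
1 of the 4 is obtuse.

1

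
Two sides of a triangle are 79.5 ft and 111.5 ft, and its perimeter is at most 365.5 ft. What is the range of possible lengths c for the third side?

32.0 < c ≤ 174.5 ft

Triangle inequality alone gives 32.0 < c < 191.0.
The perimeter condition gives c ≤ 365.5 − 79.5 − 111.5 = 174.5.
Intersecting the two: 32.0 < c ≤ 174.5.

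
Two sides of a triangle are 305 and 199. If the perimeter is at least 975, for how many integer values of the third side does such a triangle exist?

33

Triangle inequality: 106 < x < 504. Perimeter ≥ 975 gives x ≥ 975 − 305 − 199 = 471.
So 471 ≤ x < 504; integers 471 through 503: 33 values.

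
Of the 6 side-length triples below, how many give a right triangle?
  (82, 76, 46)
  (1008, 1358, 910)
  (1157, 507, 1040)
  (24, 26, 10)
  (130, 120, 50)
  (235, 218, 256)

4

(82,76,46): 46²+76² = 7892 > 6724 = 82² → acute
(1008,1358,910): 910²+1008² = 1844164 = 1358² → right
(1157,507,1040): 507²+1040² = 1338649 = 1157² → right
(24,26,10): 10²+24² = 676 = 26² → right
(130,120,50): 50²+120² = 16900 = 130² → right
(235,218,256): 218²+235² = 102749 > 65536 = 256² → acute
4 of the 6 are right.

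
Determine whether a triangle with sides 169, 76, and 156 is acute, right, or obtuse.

Compare the square of the longest side to the sum of squares of the other two: 76² + 156² = 30112 > 28561 = 169².

acute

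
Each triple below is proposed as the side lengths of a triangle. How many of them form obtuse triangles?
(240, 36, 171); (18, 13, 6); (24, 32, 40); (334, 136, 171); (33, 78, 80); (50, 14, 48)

1

(240,36,171): 36+171 ≤ 240, not a triangle
(18,13,6): 6²+13² = 205 < 324 = 18² → obtuse
(24,32,40): 24²+32² = 1600 = 40² → right
(334,136,171): 136+171 ≤ 334, not a triangle
(33,78,80): 33²+78² = 7173 > 6400 = 80² → acute
(50,14,48): 14²+48² = 2500 = 50² → right
1 of the 6 is obtuse.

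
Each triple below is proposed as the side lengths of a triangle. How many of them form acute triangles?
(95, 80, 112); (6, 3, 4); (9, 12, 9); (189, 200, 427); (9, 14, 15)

3

(95,80,112): 80²+95² = 15425 > 12544 = 112² → acute
(6,3,4): 3²+4² = 25 < 36 = 6² → obtuse
(9,12,9): 9²+9² = 162 > 144 = 12² → acute
(189,200,427): 189+200 ≤ 427, not a triangle
(9,14,15): 9²+14² = 277 > 225 = 15² → acute
3 of the 5 are acute.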